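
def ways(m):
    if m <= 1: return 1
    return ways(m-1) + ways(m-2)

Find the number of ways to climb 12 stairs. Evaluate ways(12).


Building up from base cases:
ways(0) = 1
ways(1) = 1
ways(2) = ways(1) + ways(0) = 1 + 1 = 2
ways(3) = ways(2) + ways(1) = 2 + 1 = 3
ways(4) = ways(3) + ways(2) = 3 + 2 = 5
ways(5) = ways(4) + ways(3) = 5 + 3 = 8
ways(6) = ways(5) + ways(4) = 8 + 5 = 13
ways(7) = ways(6) + ways(5) = 13 + 8 = 21
ways(8) = ways(7) + ways(6) = 21 + 13 = 34
ways(9) = ways(8) + ways(7) = 34 + 21 = 55
ways(10) = ways(9) + ways(8) = 55 + 34 = 89
ways(11) = ways(10) + ways(9) = 89 + 55 = 144
ways(12) = ways(11) + ways(10) = 144 + 89 = 233

233


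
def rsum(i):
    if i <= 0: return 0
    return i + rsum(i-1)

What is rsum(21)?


rsum(21)
= 21 + 20 + 19 + 18 + 17 + 16 + 15 + 14 + 13 + 12 + 11 + 10 + 9 + 8 + 7 + 6 + 5 + 4 + 3 + 2 + 1 + rsum(0)
= 21 + 20 + 19 + 18 + 17 + 16 + 15 + 14 + 13 + 12 + 11 + 10 + 9 + 8 + 7 + 6 + 5 + 4 + 3 + 2 + 1 + 0
= 231

231


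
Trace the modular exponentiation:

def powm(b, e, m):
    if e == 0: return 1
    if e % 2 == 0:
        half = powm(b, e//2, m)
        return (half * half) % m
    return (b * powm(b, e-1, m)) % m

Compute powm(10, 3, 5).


powm(10, 3, 5): e is odd, compute powm(10, 2, 5)
  powm(10, 2, 5): e is even, compute powm(10, 1, 5)
    powm(10, 1, 5): e is odd, compute powm(10, 0, 5)
      powm(10, 0, 5) = 1
    (10 * 1) % 5 = 0
  half=0, (0*0) % 5 = 0
(10 * 0) % 5 = 0

0


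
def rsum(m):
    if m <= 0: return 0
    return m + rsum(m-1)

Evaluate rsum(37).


rsum(37)
= 37 + 36 + 35 + 34 + 33 + 32 + 31 + 30 + 29 + 28 + 27 + 26 + 25 + 24 + 23 + 22 + 21 + 20 + 19 + 18 + 17 + 16 + 15 + 14 + 13 + 12 + 11 + 10 + 9 + 8 + 7 + 6 + 5 + 4 + 3 + 2 + 1 + rsum(0)
= 37 + 36 + 35 + 34 + 33 + 32 + 31 + 30 + 29 + 28 + 27 + 26 + 25 + 24 + 23 + 22 + 21 + 20 + 19 + 18 + 17 + 16 + 15 + 14 + 13 + 12 + 11 + 10 + 9 + 8 + 7 + 6 + 5 + 4 + 3 + 2 + 1 + 0
= 703

703


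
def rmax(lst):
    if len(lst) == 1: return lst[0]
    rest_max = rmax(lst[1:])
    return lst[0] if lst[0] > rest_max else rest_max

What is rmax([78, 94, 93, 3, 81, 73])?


rmax([78, 94, 93, 3, 81, 73]): compare 78 with rmax([94, 93, 3, 81, 73])
rmax([94, 93, 3, 81, 73]): compare 94 with rmax([93, 3, 81, 73])
rmax([93, 3, 81, 73]): compare 93 with rmax([3, 81, 73])
rmax([3, 81, 73]): compare 3 with rmax([81, 73])
rmax([81, 73]): compare 81 with rmax([73])
rmax([73]) = 73  (base case)
Compare 81 with 73 -> 81
Compare 3 with 81 -> 81
Compare 93 with 81 -> 93
Compare 94 with 93 -> 94
Compare 78 with 94 -> 94

94


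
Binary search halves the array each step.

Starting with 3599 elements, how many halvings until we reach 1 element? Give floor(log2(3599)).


3599 / 2 = 1799
1799 / 2 = 899
899 / 2 = 449
449 / 2 = 224
224 / 2 = 112
112 / 2 = 56
56 / 2 = 28
28 / 2 = 14
14 / 2 = 7
7 / 2 = 3
3 / 2 = 1
Reached 1 after 11 halvings

11


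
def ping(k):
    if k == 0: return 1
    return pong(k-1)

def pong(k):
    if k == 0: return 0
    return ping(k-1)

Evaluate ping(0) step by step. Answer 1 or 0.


ping(0) = 1  (base case)
Result: 1

1


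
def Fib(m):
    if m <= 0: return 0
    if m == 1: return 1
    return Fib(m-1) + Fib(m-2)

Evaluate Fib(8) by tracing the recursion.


Computing Fib(8) bottom-up:
Fib(0) = 0
Fib(1) = 1
Fib(2) = Fib(1) + Fib(0) = 1 + 0 = 1
Fib(3) = Fib(2) + Fib(1) = 1 + 1 = 2
Fib(4) = Fib(3) + Fib(2) = 2 + 1 = 3
Fib(5) = Fib(4) + Fib(3) = 3 + 2 = 5
Fib(6) = Fib(5) + Fib(4) = 5 + 3 = 8
Fib(7) = Fib(6) + Fib(5) = 8 + 5 = 13
Fib(8) = Fib(7) + Fib(6) = 13 + 8 = 21

21


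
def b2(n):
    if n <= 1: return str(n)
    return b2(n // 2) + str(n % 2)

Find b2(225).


b2(225) = b2(112) + '1'
b2(112) = b2(56) + '0'
b2(56) = b2(28) + '0'
b2(28) = b2(14) + '0'
b2(14) = b2(7) + '0'
b2(7) = b2(3) + '1'
b2(3) = b2(1) + '1'
b2(1) = '1'  (base case)
Concatenating: '1' + '1' + '1' + '0' + '0' + '0' + '0' + '1' = '11100001'

11100001


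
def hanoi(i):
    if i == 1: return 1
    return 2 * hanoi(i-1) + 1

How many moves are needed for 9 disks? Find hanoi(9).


hanoi(9) = 2 * hanoi(8) + 1
hanoi(8) = 2 * hanoi(7) + 1
hanoi(7) = 2 * hanoi(6) + 1
hanoi(6) = 2 * hanoi(5) + 1
hanoi(5) = 2 * hanoi(4) + 1
hanoi(4) = 2 * hanoi(3) + 1
hanoi(3) = 2 * hanoi(2) + 1
hanoi(2) = 2 * hanoi(1) + 1
hanoi(1) = 1  (base case)
hanoi(2) = 2 * 1 + 1 = 3
hanoi(3) = 2 * 3 + 1 = 7
hanoi(4) = 2 * 7 + 1 = 15
hanoi(5) = 2 * 15 + 1 = 31
hanoi(6) = 2 * 31 + 1 = 63
hanoi(7) = 2 * 63 + 1 = 127
hanoi(8) = 2 * 127 + 1 = 255
hanoi(9) = 2 * 255 + 1 = 511

511


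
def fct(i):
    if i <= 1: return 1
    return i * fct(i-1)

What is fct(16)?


fct(16)
= 16 * fct(15)
= 16 * 15 * fct(14)
= 16 * 15 * 14 * fct(13)
= 16 * 15 * 14 * 13 * fct(12)
= 16 * 15 * 14 * 13 * 12 * fct(11)
= 16 * 15 * 14 * 13 * 12 * 11 * fct(10)
= 16 * 15 * 14 * 13 * 12 * 11 * 10 * fct(9)
= 16 * 15 * 14 * 13 * 12 * 11 * 10 * 9 * fct(8)
= 16 * 15 * 14 * 13 * 12 * 11 * 10 * 9 * 8 * fct(7)
= 16 * 15 * 14 * 13 * 12 * 11 * 10 * 9 * 8 * 7 * fct(6)
= 16 * 15 * 14 * 13 * 12 * 11 * 10 * 9 * 8 * 7 * 6 * fct(5)
= 16 * 15 * 14 * 13 * 12 * 11 * 10 * 9 * 8 * 7 * 6 * 5 * fct(4)
= 16 * 15 * 14 * 13 * 12 * 11 * 10 * 9 * 8 * 7 * 6 * 5 * 4 * fct(3)
= 16 * 15 * 14 * 13 * 12 * 11 * 10 * 9 * 8 * 7 * 6 * 5 * 4 * 3 * fct(2)
= 16 * 15 * 14 * 13 * 12 * 11 * 10 * 9 * 8 * 7 * 6 * 5 * 4 * 3 * 2 * fct(1)
= 16 * 15 * 14 * 13 * 12 * 11 * 10 * 9 * 8 * 7 * 6 * 5 * 4 * 3 * 2 * 1
= 20922789888000

20922789888000


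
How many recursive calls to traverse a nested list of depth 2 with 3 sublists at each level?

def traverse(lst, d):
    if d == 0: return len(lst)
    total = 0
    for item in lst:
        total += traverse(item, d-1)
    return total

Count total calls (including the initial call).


At depth 0 (root): 1 call
At depth 1: each of 1 parents calls traverse on 3 children = 3 calls
At depth 2: each of 3 parents calls traverse on 3 children = 9 calls
Total: 1 + 3 + 9 = 13

13


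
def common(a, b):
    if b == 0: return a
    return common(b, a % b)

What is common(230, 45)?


common(230, 45) = common(45, 5)
common(45, 5) = common(5, 0)
common(5, 0) = 5  (base case)

5


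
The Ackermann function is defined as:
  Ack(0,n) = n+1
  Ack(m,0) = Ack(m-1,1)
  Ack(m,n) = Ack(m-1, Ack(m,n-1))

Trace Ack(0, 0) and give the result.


Ack(0, 0) = 1
Result: Ack(0, 0) = 1

1


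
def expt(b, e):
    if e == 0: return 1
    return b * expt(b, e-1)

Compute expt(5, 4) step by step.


expt(5, 4)
= 5 * expt(5, 3)
= 5 * 5 * expt(5, 2)
= 5 * 5 * 5 * expt(5, 1)
= 5 * 5 * 5 * 5 * expt(5, 0)
= 5 * 5 * 5 * 5 * 1
= 625

625


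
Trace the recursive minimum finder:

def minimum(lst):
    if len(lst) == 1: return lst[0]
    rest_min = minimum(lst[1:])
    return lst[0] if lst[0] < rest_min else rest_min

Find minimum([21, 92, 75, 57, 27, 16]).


minimum([21, 92, 75, 57, 27, 16]): compare 21 with minimum([92, 75, 57, 27, 16])
minimum([92, 75, 57, 27, 16]): compare 92 with minimum([75, 57, 27, 16])
minimum([75, 57, 27, 16]): compare 75 with minimum([57, 27, 16])
minimum([57, 27, 16]): compare 57 with minimum([27, 16])
minimum([27, 16]): compare 27 with minimum([16])
minimum([16]) = 16  (base case)
Compare 27 with 16 -> 16
Compare 57 with 16 -> 16
Compare 75 with 16 -> 16
Compare 92 with 16 -> 16
Compare 21 with 16 -> 16

16


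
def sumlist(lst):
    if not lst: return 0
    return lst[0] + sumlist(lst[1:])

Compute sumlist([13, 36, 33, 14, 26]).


sumlist([13, 36, 33, 14, 26]) = 13 + sumlist([36, 33, 14, 26])
sumlist([36, 33, 14, 26]) = 36 + sumlist([33, 14, 26])
sumlist([33, 14, 26]) = 33 + sumlist([14, 26])
sumlist([14, 26]) = 14 + sumlist([26])
sumlist([26]) = 26 + sumlist([])
sumlist([]) = 0  (base case)
Total: 13 + 36 + 33 + 14 + 26 + 0 = 122

122


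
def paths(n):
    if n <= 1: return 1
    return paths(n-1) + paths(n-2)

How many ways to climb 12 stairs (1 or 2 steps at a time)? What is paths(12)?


Building up from base cases:
paths(0) = 1
paths(1) = 1
paths(2) = paths(1) + paths(0) = 1 + 1 = 2
paths(3) = paths(2) + paths(1) = 2 + 1 = 3
paths(4) = paths(3) + paths(2) = 3 + 2 = 5
paths(5) = paths(4) + paths(3) = 5 + 3 = 8
paths(6) = paths(5) + paths(4) = 8 + 5 = 13
paths(7) = paths(6) + paths(5) = 13 + 8 = 21
paths(8) = paths(7) + paths(6) = 21 + 13 = 34
paths(9) = paths(8) + paths(7) = 34 + 21 = 55
paths(10) = paths(9) + paths(8) = 55 + 34 = 89
paths(11) = paths(10) + paths(9) = 89 + 55 = 144
paths(12) = paths(11) + paths(10) = 144 + 89 = 233

233


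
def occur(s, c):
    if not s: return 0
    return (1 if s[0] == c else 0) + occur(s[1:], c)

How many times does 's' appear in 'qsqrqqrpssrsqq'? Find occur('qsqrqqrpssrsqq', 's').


s[0]='q' != 's' -> 0
s[0]='s' == 's' -> 1
s[0]='q' != 's' -> 0
s[0]='r' != 's' -> 0
s[0]='q' != 's' -> 0
s[0]='q' != 's' -> 0
s[0]='r' != 's' -> 0
s[0]='p' != 's' -> 0
s[0]='s' == 's' -> 1
s[0]='s' == 's' -> 1
s[0]='r' != 's' -> 0
s[0]='s' == 's' -> 1
s[0]='q' != 's' -> 0
s[0]='q' != 's' -> 0
Sum: 0 + 1 + 0 + 0 + 0 + 0 + 0 + 0 + 1 + 1 + 0 + 1 + 0 + 0 = 4

4


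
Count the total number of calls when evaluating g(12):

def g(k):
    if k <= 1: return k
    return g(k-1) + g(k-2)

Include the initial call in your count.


Let C(n) = total calls for g(n)
C(0) = 1, C(1) = 1
C(2) = 1 + C(1) + C(0) = 1 + 1 + 1 = 3
C(3) = 1 + C(2) + C(1) = 1 + 3 + 1 = 5
C(4) = 1 + C(3) + C(2) = 1 + 5 + 3 = 9
C(5) = 1 + C(4) + C(3) = 1 + 9 + 5 = 15
C(6) = 1 + C(5) + C(4) = 1 + 15 + 9 = 25
C(7) = 1 + C(6) + C(5) = 1 + 25 + 15 = 41
C(8) = 1 + C(7) + C(6) = 1 + 41 + 25 = 67
C(9) = 1 + C(8) + C(7) = 1 + 67 + 41 = 109
C(10) = 1 + C(9) + C(8) = 1 + 109 + 67 = 177
C(11) = 1 + C(10) + C(9) = 1 + 177 + 109 = 287
C(12) = 1 + C(11) + C(10) = 1 + 287 + 177 = 465

465


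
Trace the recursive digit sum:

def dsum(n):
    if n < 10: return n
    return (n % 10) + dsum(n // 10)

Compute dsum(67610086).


dsum(67610086) = 6 + dsum(6761008)
dsum(6761008) = 8 + dsum(676100)
dsum(676100) = 0 + dsum(67610)
dsum(67610) = 0 + dsum(6761)
dsum(6761) = 1 + dsum(676)
dsum(676) = 6 + dsum(67)
dsum(67) = 7 + dsum(6)
dsum(6) = 6  (base case)
Total: 6 + 8 + 0 + 0 + 1 + 6 + 7 + 6 = 34

34


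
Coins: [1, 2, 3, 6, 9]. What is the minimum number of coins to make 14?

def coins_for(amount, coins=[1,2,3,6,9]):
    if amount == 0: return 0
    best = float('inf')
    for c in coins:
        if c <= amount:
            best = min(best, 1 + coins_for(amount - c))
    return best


Building up with DP:
coins_for(0) = 0
coins_for(1) = min(1+coins_for(0)=1+0=1) = 1
coins_for(2) = min(1+coins_for(1)=1+1=2, 1+coins_for(0)=1+0=1) = 1
coins_for(3) = min(1+coins_for(2)=1+1=2, 1+coins_for(1)=1+1=2, 1+coins_for(0)=1+0=1) = 1
coins_for(4) = min(1+coins_for(3)=1+1=2, 1+coins_for(2)=1+1=2, 1+coins_for(1)=1+1=2) = 2
coins_for(5) = min(1+coins_for(4)=1+2=3, 1+coins_for(3)=1+1=2, 1+coins_for(2)=1+1=2) = 2
coins_for(6) = min(1+coins_for(5)=1+2=3, 1+coins_for(4)=1+2=3, 1+coins_for(3)=1+1=2, 1+coins_for(0)=1+0=1) = 1
coins_for(7) = min(1+coins_for(6)=1+1=2, 1+coins_for(5)=1+2=3, 1+coins_for(4)=1+2=3, 1+coins_for(1)=1+1=2) = 2
coins_for(8) = min(1+coins_for(7)=1+2=3, 1+coins_for(6)=1+1=2, 1+coins_for(5)=1+2=3, 1+coins_for(2)=1+1=2) = 2
coins_for(9) = min(1+coins_for(8)=1+2=3, 1+coins_for(7)=1+2=3, 1+coins_for(6)=1+1=2, 1+coins_for(3)=1+1=2, 1+coins_for(0)=1+0=1) = 1
coins_for(10) = min(1+coins_for(9)=1+1=2, 1+coins_for(8)=1+2=3, 1+coins_for(7)=1+2=3, 1+coins_for(4)=1+2=3, 1+coins_for(1)=1+1=2) = 2
coins_for(11) = min(1+coins_for(10)=1+2=3, 1+coins_for(9)=1+1=2, 1+coins_for(8)=1+2=3, 1+coins_for(5)=1+2=3, 1+coins_for(2)=1+1=2) = 2
coins_for(12) = min(1+coins_for(11)=1+2=3, 1+coins_for(10)=1+2=3, 1+coins_for(9)=1+1=2, 1+coins_for(6)=1+1=2, 1+coins_for(3)=1+1=2) = 2
coins_for(13) = min(1+coins_for(12)=1+2=3, 1+coins_for(11)=1+2=3, 1+coins_for(10)=1+2=3, 1+coins_for(7)=1+2=3, 1+coins_for(4)=1+2=3) = 3
coins_for(14) = min(1+coins_for(13)=1+3=4, 1+coins_for(12)=1+2=3, 1+coins_for(11)=1+2=3, 1+coins_for(8)=1+2=3, 1+coins_for(5)=1+2=3) = 3

3


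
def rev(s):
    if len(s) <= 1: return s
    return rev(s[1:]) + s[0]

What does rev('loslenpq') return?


rev('loslenpq') = rev('oslenpq') + 'l'
rev('oslenpq') = rev('slenpq') + 'o'
rev('slenpq') = rev('lenpq') + 's'
rev('lenpq') = rev('enpq') + 'l'
rev('enpq') = rev('npq') + 'e'
rev('npq') = rev('pq') + 'n'
rev('pq') = rev('q') + 'p'
rev('q') = 'q'  (base case)
Concatenating: 'q' + 'p' + 'n' + 'e' + 'l' + 's' + 'o' + 'l' = 'qpnelsol'

qpnelsol


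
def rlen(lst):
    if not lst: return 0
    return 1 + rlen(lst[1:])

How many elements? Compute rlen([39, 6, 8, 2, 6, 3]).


rlen([39, 6, 8, 2, 6, 3]) = 1 + rlen([6, 8, 2, 6, 3])
rlen([6, 8, 2, 6, 3]) = 1 + rlen([8, 2, 6, 3])
rlen([8, 2, 6, 3]) = 1 + rlen([2, 6, 3])
rlen([2, 6, 3]) = 1 + rlen([6, 3])
rlen([6, 3]) = 1 + rlen([3])
rlen([3]) = 1 + rlen([])
rlen([]) = 0  (base case)
Unwinding: 1 + 1 + 1 + 1 + 1 + 1 + 0 = 6

6


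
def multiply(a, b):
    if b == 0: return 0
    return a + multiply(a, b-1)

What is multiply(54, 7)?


multiply(54, 7) = 54 + multiply(54, 6)
multiply(54, 6) = 54 + multiply(54, 5)
multiply(54, 5) = 54 + multiply(54, 4)
multiply(54, 4) = 54 + multiply(54, 3)
multiply(54, 3) = 54 + multiply(54, 2)
multiply(54, 2) = 54 + multiply(54, 1)
multiply(54, 1) = 54 + multiply(54, 0)
multiply(54, 0) = 0  (base case)
Total: 54 + 54 + 54 + 54 + 54 + 54 + 54 + 0 = 378

378


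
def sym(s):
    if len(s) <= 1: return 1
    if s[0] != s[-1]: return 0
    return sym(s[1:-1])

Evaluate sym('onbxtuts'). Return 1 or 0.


sym('onbxtuts'): s[0]='o' != s[-1]='s' -> return 0
Result: 0 (not a palindrome)

0


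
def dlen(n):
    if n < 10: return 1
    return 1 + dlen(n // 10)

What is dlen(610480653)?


dlen(610480653) = 1 + dlen(61048065)
dlen(61048065) = 1 + dlen(6104806)
dlen(6104806) = 1 + dlen(610480)
dlen(610480) = 1 + dlen(61048)
dlen(61048) = 1 + dlen(6104)
dlen(6104) = 1 + dlen(610)
dlen(610) = 1 + dlen(61)
dlen(61) = 1 + dlen(6)
dlen(6) = 1  (base case: 6 < 10)
Unwinding: 1 + 1 + 1 + 1 + 1 + 1 + 1 + 1 + 1 = 9

9


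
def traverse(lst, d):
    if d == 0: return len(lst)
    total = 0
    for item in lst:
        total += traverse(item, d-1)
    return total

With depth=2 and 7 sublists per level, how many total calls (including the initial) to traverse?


At depth 0 (root): 1 call
At depth 1: each of 1 parents calls traverse on 7 children = 7 calls
At depth 2: each of 7 parents calls traverse on 7 children = 49 calls
Total: 1 + 7 + 49 = 57

57


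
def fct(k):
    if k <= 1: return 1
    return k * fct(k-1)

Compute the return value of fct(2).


fct(2)
= 2 * fct(1)
= 2 * 1
= 2

2


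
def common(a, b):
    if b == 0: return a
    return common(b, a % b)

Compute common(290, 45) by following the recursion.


common(290, 45) = common(45, 20)
common(45, 20) = common(20, 5)
common(20, 5) = common(5, 0)
common(5, 0) = 5  (base case)

5


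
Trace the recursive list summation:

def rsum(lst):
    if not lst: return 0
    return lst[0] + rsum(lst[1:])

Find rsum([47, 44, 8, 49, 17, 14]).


rsum([47, 44, 8, 49, 17, 14]) = 47 + rsum([44, 8, 49, 17, 14])
rsum([44, 8, 49, 17, 14]) = 44 + rsum([8, 49, 17, 14])
rsum([8, 49, 17, 14]) = 8 + rsum([49, 17, 14])
rsum([49, 17, 14]) = 49 + rsum([17, 14])
rsum([17, 14]) = 17 + rsum([14])
rsum([14]) = 14 + rsum([])
rsum([]) = 0  (base case)
Total: 47 + 44 + 8 + 49 + 17 + 14 + 0 = 179

179


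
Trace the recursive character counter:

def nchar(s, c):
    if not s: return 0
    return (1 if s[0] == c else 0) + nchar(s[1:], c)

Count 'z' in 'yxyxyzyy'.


s[0]='y' != 'z' -> 0
s[0]='x' != 'z' -> 0
s[0]='y' != 'z' -> 0
s[0]='x' != 'z' -> 0
s[0]='y' != 'z' -> 0
s[0]='z' == 'z' -> 1
s[0]='y' != 'z' -> 0
s[0]='y' != 'z' -> 0
Sum: 0 + 0 + 0 + 0 + 0 + 1 + 0 + 0 = 1

1


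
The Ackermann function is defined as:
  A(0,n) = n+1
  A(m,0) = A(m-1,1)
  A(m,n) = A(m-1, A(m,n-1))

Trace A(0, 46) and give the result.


A(0, 46) = 47
Result: A(0, 46) = 47

47


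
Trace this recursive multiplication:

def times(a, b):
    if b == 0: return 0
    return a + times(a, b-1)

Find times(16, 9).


times(16, 9) = 16 + times(16, 8)
times(16, 8) = 16 + times(16, 7)
times(16, 7) = 16 + times(16, 6)
times(16, 6) = 16 + times(16, 5)
times(16, 5) = 16 + times(16, 4)
times(16, 4) = 16 + times(16, 3)
times(16, 3) = 16 + times(16, 2)
times(16, 2) = 16 + times(16, 1)
times(16, 1) = 16 + times(16, 0)
times(16, 0) = 0  (base case)
Total: 16 + 16 + 16 + 16 + 16 + 16 + 16 + 16 + 16 + 0 = 144

144


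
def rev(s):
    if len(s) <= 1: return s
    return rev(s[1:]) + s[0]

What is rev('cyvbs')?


rev('cyvbs') = rev('yvbs') + 'c'
rev('yvbs') = rev('vbs') + 'y'
rev('vbs') = rev('bs') + 'v'
rev('bs') = rev('s') + 'b'
rev('s') = 's'  (base case)
Concatenating: 's' + 'b' + 'v' + 'y' + 'c' = 'sbvyc'

sbvyc


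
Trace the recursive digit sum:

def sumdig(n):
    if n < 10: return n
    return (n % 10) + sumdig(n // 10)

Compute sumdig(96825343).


sumdig(96825343) = 3 + sumdig(9682534)
sumdig(9682534) = 4 + sumdig(968253)
sumdig(968253) = 3 + sumdig(96825)
sumdig(96825) = 5 + sumdig(9682)
sumdig(9682) = 2 + sumdig(968)
sumdig(968) = 8 + sumdig(96)
sumdig(96) = 6 + sumdig(9)
sumdig(9) = 9  (base case)
Total: 3 + 4 + 3 + 5 + 2 + 8 + 6 + 9 = 40

40


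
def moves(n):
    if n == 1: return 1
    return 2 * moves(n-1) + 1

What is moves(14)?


moves(14) = 2 * moves(13) + 1
moves(13) = 2 * moves(12) + 1
moves(12) = 2 * moves(11) + 1
moves(11) = 2 * moves(10) + 1
moves(10) = 2 * moves(9) + 1
moves(9) = 2 * moves(8) + 1
moves(8) = 2 * moves(7) + 1
moves(7) = 2 * moves(6) + 1
moves(6) = 2 * moves(5) + 1
moves(5) = 2 * moves(4) + 1
moves(4) = 2 * moves(3) + 1
moves(3) = 2 * moves(2) + 1
moves(2) = 2 * moves(1) + 1
moves(1) = 1  (base case)
moves(2) = 2 * 1 + 1 = 3
moves(3) = 2 * 3 + 1 = 7
moves(4) = 2 * 7 + 1 = 15
moves(5) = 2 * 15 + 1 = 31
moves(6) = 2 * 31 + 1 = 63
moves(7) = 2 * 63 + 1 = 127
moves(8) = 2 * 127 + 1 = 255
moves(9) = 2 * 255 + 1 = 511
moves(10) = 2 * 511 + 1 = 1023
moves(11) = 2 * 1023 + 1 = 2047
moves(12) = 2 * 2047 + 1 = 4095
moves(13) = 2 * 4095 + 1 = 8191
moves(14) = 2 * 8191 + 1 = 16383

16383


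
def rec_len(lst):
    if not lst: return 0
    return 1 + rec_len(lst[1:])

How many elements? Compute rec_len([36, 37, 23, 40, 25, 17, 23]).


rec_len([36, 37, 23, 40, 25, 17, 23]) = 1 + rec_len([37, 23, 40, 25, 17, 23])
rec_len([37, 23, 40, 25, 17, 23]) = 1 + rec_len([23, 40, 25, 17, 23])
rec_len([23, 40, 25, 17, 23]) = 1 + rec_len([40, 25, 17, 23])
rec_len([40, 25, 17, 23]) = 1 + rec_len([25, 17, 23])
rec_len([25, 17, 23]) = 1 + rec_len([17, 23])
rec_len([17, 23]) = 1 + rec_len([23])
rec_len([23]) = 1 + rec_len([])
rec_len([]) = 0  (base case)
Unwinding: 1 + 1 + 1 + 1 + 1 + 1 + 1 + 0 = 7

7


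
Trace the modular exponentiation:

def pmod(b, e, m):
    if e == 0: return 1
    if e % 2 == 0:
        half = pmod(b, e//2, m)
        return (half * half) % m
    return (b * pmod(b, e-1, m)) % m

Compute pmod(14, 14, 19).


pmod(14, 14, 19): e is even, compute pmod(14, 7, 19)
  pmod(14, 7, 19): e is odd, compute pmod(14, 6, 19)
    pmod(14, 6, 19): e is even, compute pmod(14, 3, 19)
      pmod(14, 3, 19): e is odd, compute pmod(14, 2, 19)
        pmod(14, 2, 19): e is even, compute pmod(14, 1, 19)
          pmod(14, 1, 19): e is odd, compute pmod(14, 0, 19)
          pmod(14, 0, 19) = 1
          (14 * 1) % 19 = 14
        half=14, (14*14) % 19 = 6
      (14 * 6) % 19 = 8
    half=8, (8*8) % 19 = 7
  (14 * 7) % 19 = 3
half=3, (3*3) % 19 = 9

9


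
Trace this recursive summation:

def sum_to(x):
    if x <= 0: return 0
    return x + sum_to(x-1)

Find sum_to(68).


sum_to(68)
= 68 + 67 + 66 + 65 + 64 + 63 + 62 + 61 + 60 + 59 + 58 + 57 + 56 + 55 + 54 + 53 + 52 + 51 + 50 + 49 + 48 + 47 + 46 + 45 + 44 + 43 + 42 + 41 + 40 + 39 + 38 + 37 + 36 + 35 + 34 + 33 + 32 + 31 + 30 + 29 + 28 + 27 + 26 + 25 + 24 + 23 + 22 + 21 + 20 + 19 + 18 + 17 + 16 + 15 + 14 + 13 + 12 + 11 + 10 + 9 + 8 + 7 + 6 + 5 + 4 + 3 + 2 + 1 + sum_to(0)
= 68 + 67 + 66 + 65 + 64 + 63 + 62 + 61 + 60 + 59 + 58 + 57 + 56 + 55 + 54 + 53 + 52 + 51 + 50 + 49 + 48 + 47 + 46 + 45 + 44 + 43 + 42 + 41 + 40 + 39 + 38 + 37 + 36 + 35 + 34 + 33 + 32 + 31 + 30 + 29 + 28 + 27 + 26 + 25 + 24 + 23 + 22 + 21 + 20 + 19 + 18 + 17 + 16 + 15 + 14 + 13 + 12 + 11 + 10 + 9 + 8 + 7 + 6 + 5 + 4 + 3 + 2 + 1 + 0
= 2346

2346


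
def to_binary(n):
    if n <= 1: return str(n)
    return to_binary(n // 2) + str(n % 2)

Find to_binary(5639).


to_binary(5639) = to_binary(2819) + '1'
to_binary(2819) = to_binary(1409) + '1'
to_binary(1409) = to_binary(704) + '1'
to_binary(704) = to_binary(352) + '0'
to_binary(352) = to_binary(176) + '0'
to_binary(176) = to_binary(88) + '0'
to_binary(88) = to_binary(44) + '0'
to_binary(44) = to_binary(22) + '0'
to_binary(22) = to_binary(11) + '0'
to_binary(11) = to_binary(5) + '1'
to_binary(5) = to_binary(2) + '1'
to_binary(2) = to_binary(1) + '0'
to_binary(1) = '1'  (base case)
Concatenating: '1' + '0' + '1' + '1' + '0' + '0' + '0' + '0' + '0' + '0' + '1' + '1' + '1' = '1011000000111'

1011000000111


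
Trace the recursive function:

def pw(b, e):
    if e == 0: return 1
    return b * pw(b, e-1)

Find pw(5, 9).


pw(5, 9)
= 5 * pw(5, 8)
= 5 * 5 * pw(5, 7)
= 5 * 5 * 5 * pw(5, 6)
= 5 * 5 * 5 * 5 * pw(5, 5)
= 5 * 5 * 5 * 5 * 5 * pw(5, 4)
= 5 * 5 * 5 * 5 * 5 * 5 * pw(5, 3)
= 5 * 5 * 5 * 5 * 5 * 5 * 5 * pw(5, 2)
= 5 * 5 * 5 * 5 * 5 * 5 * 5 * 5 * pw(5, 1)
= 5 * 5 * 5 * 5 * 5 * 5 * 5 * 5 * 5 * pw(5, 0)
= 5 * 5 * 5 * 5 * 5 * 5 * 5 * 5 * 5 * 1
= 1953125

1953125


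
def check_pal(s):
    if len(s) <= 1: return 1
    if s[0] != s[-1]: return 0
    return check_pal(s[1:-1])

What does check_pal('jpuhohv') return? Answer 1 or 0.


check_pal('jpuhohv'): s[0]='j' != s[-1]='v' -> return 0
Result: 0 (not a palindrome)

0


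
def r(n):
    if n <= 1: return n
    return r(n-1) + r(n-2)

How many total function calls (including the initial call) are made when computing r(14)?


Let C(n) = total calls for r(n)
C(0) = 1, C(1) = 1
C(2) = 1 + C(1) + C(0) = 1 + 1 + 1 = 3
C(3) = 1 + C(2) + C(1) = 1 + 3 + 1 = 5
C(4) = 1 + C(3) + C(2) = 1 + 5 + 3 = 9
C(5) = 1 + C(4) + C(3) = 1 + 9 + 5 = 15
C(6) = 1 + C(5) + C(4) = 1 + 15 + 9 = 25
C(7) = 1 + C(6) + C(5) = 1 + 25 + 15 = 41
C(8) = 1 + C(7) + C(6) = 1 + 41 + 25 = 67
C(9) = 1 + C(8) + C(7) = 1 + 67 + 41 = 109
C(10) = 1 + C(9) + C(8) = 1 + 109 + 67 = 177
C(11) = 1 + C(10) + C(9) = 1 + 177 + 109 = 287
C(12) = 1 + C(11) + C(10) = 1 + 287 + 177 = 465
C(13) = 1 + C(12) + C(11) = 1 + 465 + 287 = 753
C(14) = 1 + C(13) + C(12) = 1 + 753 + 465 = 1219

1219


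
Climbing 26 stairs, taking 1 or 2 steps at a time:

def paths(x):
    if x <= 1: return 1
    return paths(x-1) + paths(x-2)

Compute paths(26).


Building up from base cases:
paths(0) = 1
paths(1) = 1
paths(2) = paths(1) + paths(0) = 1 + 1 = 2
paths(3) = paths(2) + paths(1) = 2 + 1 = 3
paths(4) = paths(3) + paths(2) = 3 + 2 = 5
paths(5) = paths(4) + paths(3) = 5 + 3 = 8
paths(6) = paths(5) + paths(4) = 8 + 5 = 13
paths(7) = paths(6) + paths(5) = 13 + 8 = 21
paths(8) = paths(7) + paths(6) = 21 + 13 = 34
paths(9) = paths(8) + paths(7) = 34 + 21 = 55
paths(10) = paths(9) + paths(8) = 55 + 34 = 89
paths(11) = paths(10) + paths(9) = 89 + 55 = 144
paths(12) = paths(11) + paths(10) = 144 + 89 = 233
paths(13) = paths(12) + paths(11) = 233 + 144 = 377
paths(14) = paths(13) + paths(12) = 377 + 233 = 610
paths(15) = paths(14) + paths(13) = 610 + 377 = 987
paths(16) = paths(15) + paths(14) = 987 + 610 = 1597
paths(17) = paths(16) + paths(15) = 1597 + 987 = 2584
paths(18) = paths(17) + paths(16) = 2584 + 1597 = 4181
paths(19) = paths(18) + paths(17) = 4181 + 2584 = 6765
paths(20) = paths(19) + paths(18) = 6765 + 4181 = 10946
paths(21) = paths(20) + paths(19) = 10946 + 6765 = 17711
paths(22) = paths(21) + paths(20) = 17711 + 10946 = 28657
paths(23) = paths(22) + paths(21) = 28657 + 17711 = 46368
paths(24) = paths(23) + paths(22) = 46368 + 28657 = 75025
paths(25) = paths(24) + paths(23) = 75025 + 46368 = 121393
paths(26) = paths(25) + paths(24) = 121393 + 75025 = 196418

196418


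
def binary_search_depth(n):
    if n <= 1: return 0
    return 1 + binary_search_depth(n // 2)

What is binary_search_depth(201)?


201 / 2 = 100
100 / 2 = 50
50 / 2 = 25
25 / 2 = 12
12 / 2 = 6
6 / 2 = 3
3 / 2 = 1
Reached 1 after 7 halvings

7


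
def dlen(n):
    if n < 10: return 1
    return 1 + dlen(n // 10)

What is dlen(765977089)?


dlen(765977089) = 1 + dlen(76597708)
dlen(76597708) = 1 + dlen(7659770)
dlen(7659770) = 1 + dlen(765977)
dlen(765977) = 1 + dlen(76597)
dlen(76597) = 1 + dlen(7659)
dlen(7659) = 1 + dlen(765)
dlen(765) = 1 + dlen(76)
dlen(76) = 1 + dlen(7)
dlen(7) = 1  (base case: 7 < 10)
Unwinding: 1 + 1 + 1 + 1 + 1 + 1 + 1 + 1 + 1 = 9

9


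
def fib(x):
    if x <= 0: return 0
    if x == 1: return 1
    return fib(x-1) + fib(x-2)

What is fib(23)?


Computing fib(23) bottom-up:
fib(0) = 0
fib(1) = 1
fib(2) = fib(1) + fib(0) = 1 + 0 = 1
fib(3) = fib(2) + fib(1) = 1 + 1 = 2
fib(4) = fib(3) + fib(2) = 2 + 1 = 3
fib(5) = fib(4) + fib(3) = 3 + 2 = 5
fib(6) = fib(5) + fib(4) = 5 + 3 = 8
fib(7) = fib(6) + fib(5) = 8 + 5 = 13
fib(8) = fib(7) + fib(6) = 13 + 8 = 21
fib(9) = fib(8) + fib(7) = 21 + 13 = 34
fib(10) = fib(9) + fib(8) = 34 + 21 = 55
fib(11) = fib(10) + fib(9) = 55 + 34 = 89
fib(12) = fib(11) + fib(10) = 89 + 55 = 144
fib(13) = fib(12) + fib(11) = 144 + 89 = 233
fib(14) = fib(13) + fib(12) = 233 + 144 = 377
fib(15) = fib(14) + fib(13) = 377 + 233 = 610
fib(16) = fib(15) + fib(14) = 610 + 377 = 987
fib(17) = fib(16) + fib(15) = 987 + 610 = 1597
fib(18) = fib(17) + fib(16) = 1597 + 987 = 2584
fib(19) = fib(18) + fib(17) = 2584 + 1597 = 4181
fib(20) = fib(19) + fib(18) = 4181 + 2584 = 6765
fib(21) = fib(20) + fib(19) = 6765 + 4181 = 10946
fib(22) = fib(21) + fib(20) = 10946 + 6765 = 17711
fib(23) = fib(22) + fib(21) = 17711 + 10946 = 28657

28657


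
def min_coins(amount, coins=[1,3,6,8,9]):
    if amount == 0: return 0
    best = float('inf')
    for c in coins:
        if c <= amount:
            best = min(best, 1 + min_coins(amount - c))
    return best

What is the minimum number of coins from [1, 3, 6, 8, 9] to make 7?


Building up with DP:
min_coins(0) = 0
min_coins(1) = min(1+min_coins(0)=1+0=1) = 1
min_coins(2) = min(1+min_coins(1)=1+1=2) = 2
min_coins(3) = min(1+min_coins(2)=1+2=3, 1+min_coins(0)=1+0=1) = 1
min_coins(4) = min(1+min_coins(3)=1+1=2, 1+min_coins(1)=1+1=2) = 2
min_coins(5) = min(1+min_coins(4)=1+2=3, 1+min_coins(2)=1+2=3) = 3
min_coins(6) = min(1+min_coins(5)=1+3=4, 1+min_coins(3)=1+1=2, 1+min_coins(0)=1+0=1) = 1
min_coins(7) = min(1+min_coins(6)=1+1=2, 1+min_coins(4)=1+2=3, 1+min_coins(1)=1+1=2) = 2

2


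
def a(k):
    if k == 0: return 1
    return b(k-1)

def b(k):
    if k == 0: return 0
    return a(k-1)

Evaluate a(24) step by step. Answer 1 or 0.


a(24) = b(23)
b(23) = a(22)
a(22) = b(21)
b(21) = a(20)
a(20) = b(19)
b(19) = a(18)
a(18) = b(17)
b(17) = a(16)
a(16) = b(15)
b(15) = a(14)
a(14) = b(13)
b(13) = a(12)
a(12) = b(11)
b(11) = a(10)
a(10) = b(9)
b(9) = a(8)
a(8) = b(7)
b(7) = a(6)
a(6) = b(5)
b(5) = a(4)
a(4) = b(3)
b(3) = a(2)
a(2) = b(1)
b(1) = a(0)
a(0) = 1  (base case)
Result: 1

1


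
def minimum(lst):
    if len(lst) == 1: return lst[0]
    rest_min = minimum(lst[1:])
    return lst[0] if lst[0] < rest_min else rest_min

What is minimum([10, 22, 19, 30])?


minimum([10, 22, 19, 30]): compare 10 with minimum([22, 19, 30])
minimum([22, 19, 30]): compare 22 with minimum([19, 30])
minimum([19, 30]): compare 19 with minimum([30])
minimum([30]) = 30  (base case)
Compare 19 with 30 -> 19
Compare 22 with 19 -> 19
Compare 10 with 19 -> 10

10


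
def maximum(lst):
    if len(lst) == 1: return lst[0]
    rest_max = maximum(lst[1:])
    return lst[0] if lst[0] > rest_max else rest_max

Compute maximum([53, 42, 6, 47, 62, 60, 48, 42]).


maximum([53, 42, 6, 47, 62, 60, 48, 42]): compare 53 with maximum([42, 6, 47, 62, 60, 48, 42])
maximum([42, 6, 47, 62, 60, 48, 42]): compare 42 with maximum([6, 47, 62, 60, 48, 42])
maximum([6, 47, 62, 60, 48, 42]): compare 6 with maximum([47, 62, 60, 48, 42])
maximum([47, 62, 60, 48, 42]): compare 47 with maximum([62, 60, 48, 42])
maximum([62, 60, 48, 42]): compare 62 with maximum([60, 48, 42])
maximum([60, 48, 42]): compare 60 with maximum([48, 42])
maximum([48, 42]): compare 48 with maximum([42])
maximum([42]) = 42  (base case)
Compare 48 with 42 -> 48
Compare 60 with 48 -> 60
Compare 62 with 60 -> 62
Compare 47 with 62 -> 62
Compare 6 with 62 -> 62
Compare 42 with 62 -> 62
Compare 53 with 62 -> 62

62


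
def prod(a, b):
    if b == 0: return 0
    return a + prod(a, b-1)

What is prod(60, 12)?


prod(60, 12) = 60 + prod(60, 11)
prod(60, 11) = 60 + prod(60, 10)
prod(60, 10) = 60 + prod(60, 9)
prod(60, 9) = 60 + prod(60, 8)
prod(60, 8) = 60 + prod(60, 7)
prod(60, 7) = 60 + prod(60, 6)
prod(60, 6) = 60 + prod(60, 5)
prod(60, 5) = 60 + prod(60, 4)
prod(60, 4) = 60 + prod(60, 3)
prod(60, 3) = 60 + prod(60, 2)
prod(60, 2) = 60 + prod(60, 1)
prod(60, 1) = 60 + prod(60, 0)
prod(60, 0) = 0  (base case)
Total: 60 + 60 + 60 + 60 + 60 + 60 + 60 + 60 + 60 + 60 + 60 + 60 + 0 = 720

720


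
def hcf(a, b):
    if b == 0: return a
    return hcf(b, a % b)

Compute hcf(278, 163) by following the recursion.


hcf(278, 163) = hcf(163, 115)
hcf(163, 115) = hcf(115, 48)
hcf(115, 48) = hcf(48, 19)
hcf(48, 19) = hcf(19, 10)
hcf(19, 10) = hcf(10, 9)
hcf(10, 9) = hcf(9, 1)
hcf(9, 1) = hcf(1, 0)
hcf(1, 0) = 1  (base case)

1


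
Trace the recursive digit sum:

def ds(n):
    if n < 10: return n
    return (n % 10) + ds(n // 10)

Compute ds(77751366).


ds(77751366) = 6 + ds(7775136)
ds(7775136) = 6 + ds(777513)
ds(777513) = 3 + ds(77751)
ds(77751) = 1 + ds(7775)
ds(7775) = 5 + ds(777)
ds(777) = 7 + ds(77)
ds(77) = 7 + ds(7)
ds(7) = 7  (base case)
Total: 6 + 6 + 3 + 1 + 5 + 7 + 7 + 7 = 42

42


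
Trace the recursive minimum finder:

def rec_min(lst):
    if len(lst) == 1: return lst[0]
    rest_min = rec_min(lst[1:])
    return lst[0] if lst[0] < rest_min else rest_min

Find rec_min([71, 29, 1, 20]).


rec_min([71, 29, 1, 20]): compare 71 with rec_min([29, 1, 20])
rec_min([29, 1, 20]): compare 29 with rec_min([1, 20])
rec_min([1, 20]): compare 1 with rec_min([20])
rec_min([20]) = 20  (base case)
Compare 1 with 20 -> 1
Compare 29 with 1 -> 1
Compare 71 with 1 -> 1

1


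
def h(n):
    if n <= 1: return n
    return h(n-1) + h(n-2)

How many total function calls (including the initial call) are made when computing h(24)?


Let C(n) = total calls for h(n)
C(0) = 1, C(1) = 1
C(2) = 1 + C(1) + C(0) = 1 + 1 + 1 = 3
C(3) = 1 + C(2) + C(1) = 1 + 3 + 1 = 5
C(4) = 1 + C(3) + C(2) = 1 + 5 + 3 = 9
C(5) = 1 + C(4) + C(3) = 1 + 9 + 5 = 15
C(6) = 1 + C(5) + C(4) = 1 + 15 + 9 = 25
C(7) = 1 + C(6) + C(5) = 1 + 25 + 15 = 41
C(8) = 1 + C(7) + C(6) = 1 + 41 + 25 = 67
C(9) = 1 + C(8) + C(7) = 1 + 67 + 41 = 109
C(10) = 1 + C(9) + C(8) = 1 + 109 + 67 = 177
C(11) = 1 + C(10) + C(9) = 1 + 177 + 109 = 287
C(12) = 1 + C(11) + C(10) = 1 + 287 + 177 = 465
C(13) = 1 + C(12) + C(11) = 1 + 465 + 287 = 753
C(14) = 1 + C(13) + C(12) = 1 + 753 + 465 = 1219
C(15) = 1 + C(14) + C(13) = 1 + 1219 + 753 = 1973
C(16) = 1 + C(15) + C(14) = 1 + 1973 + 1219 = 3193
C(17) = 1 + C(16) + C(15) = 1 + 3193 + 1973 = 5167
C(18) = 1 + C(17) + C(16) = 1 + 5167 + 3193 = 8361
C(19) = 1 + C(18) + C(17) = 1 + 8361 + 5167 = 13529
C(20) = 1 + C(19) + C(18) = 1 + 13529 + 8361 = 21891
C(21) = 1 + C(20) + C(19) = 1 + 21891 + 13529 = 35421
C(22) = 1 + C(21) + C(20) = 1 + 35421 + 21891 = 57313
C(23) = 1 + C(22) + C(21) = 1 + 57313 + 35421 = 92735
C(24) = 1 + C(23) + C(22) = 1 + 92735 + 57313 = 150049

150049


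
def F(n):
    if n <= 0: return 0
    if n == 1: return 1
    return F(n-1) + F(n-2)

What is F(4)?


Computing F(4) bottom-up:
F(0) = 0
F(1) = 1
F(2) = F(1) + F(0) = 1 + 0 = 1
F(3) = F(2) + F(1) = 1 + 1 = 2
F(4) = F(3) + F(2) = 2 + 1 = 3

3


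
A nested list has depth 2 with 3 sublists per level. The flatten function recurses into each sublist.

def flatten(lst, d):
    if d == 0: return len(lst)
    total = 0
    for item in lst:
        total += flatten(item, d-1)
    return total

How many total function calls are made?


At depth 0 (root): 1 call
At depth 1: each of 1 parents calls flatten on 3 children = 3 calls
At depth 2: each of 3 parents calls flatten on 3 children = 9 calls
Total: 1 + 3 + 9 = 13

13


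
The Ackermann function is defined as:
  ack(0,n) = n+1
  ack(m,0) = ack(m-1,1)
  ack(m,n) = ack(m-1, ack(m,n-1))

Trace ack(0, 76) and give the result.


ack(0, 76) = 77
Result: ack(0, 76) = 77

77


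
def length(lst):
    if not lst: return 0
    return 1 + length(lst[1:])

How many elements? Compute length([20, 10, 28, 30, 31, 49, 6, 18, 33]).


length([20, 10, 28, 30, 31, 49, 6, 18, 33]) = 1 + length([10, 28, 30, 31, 49, 6, 18, 33])
length([10, 28, 30, 31, 49, 6, 18, 33]) = 1 + length([28, 30, 31, 49, 6, 18, 33])
length([28, 30, 31, 49, 6, 18, 33]) = 1 + length([30, 31, 49, 6, 18, 33])
length([30, 31, 49, 6, 18, 33]) = 1 + length([31, 49, 6, 18, 33])
length([31, 49, 6, 18, 33]) = 1 + length([49, 6, 18, 33])
length([49, 6, 18, 33]) = 1 + length([6, 18, 33])
length([6, 18, 33]) = 1 + length([18, 33])
length([18, 33]) = 1 + length([33])
length([33]) = 1 + length([])
length([]) = 0  (base case)
Unwinding: 1 + 1 + 1 + 1 + 1 + 1 + 1 + 1 + 1 + 0 = 9

9


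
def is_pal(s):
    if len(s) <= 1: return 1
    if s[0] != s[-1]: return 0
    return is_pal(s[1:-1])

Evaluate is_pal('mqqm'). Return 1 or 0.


is_pal('mqqm'): s[0]='m' == s[-1]='m' -> check is_pal('qq')
is_pal('qq'): s[0]='q' == s[-1]='q' -> check is_pal('')
is_pal(''): len <= 1 -> return 1  (base case)
Result: 1 (palindrome)

1


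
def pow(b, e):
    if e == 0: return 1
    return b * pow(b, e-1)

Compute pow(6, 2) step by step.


pow(6, 2)
= 6 * pow(6, 1)
= 6 * 6 * pow(6, 0)
= 6 * 6 * 1
= 36

36


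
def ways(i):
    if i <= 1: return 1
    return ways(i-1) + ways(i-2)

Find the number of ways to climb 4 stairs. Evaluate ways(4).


Building up from base cases:
ways(0) = 1
ways(1) = 1
ways(2) = ways(1) + ways(0) = 1 + 1 = 2
ways(3) = ways(2) + ways(1) = 2 + 1 = 3
ways(4) = ways(3) + ways(2) = 3 + 2 = 5

5


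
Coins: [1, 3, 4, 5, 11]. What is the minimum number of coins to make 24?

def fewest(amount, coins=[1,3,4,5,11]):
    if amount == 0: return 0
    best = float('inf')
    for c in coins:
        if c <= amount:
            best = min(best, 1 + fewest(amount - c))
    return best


Building up with DP:
fewest(0) = 0
fewest(1) = min(1+fewest(0)=1+0=1) = 1
fewest(2) = min(1+fewest(1)=1+1=2) = 2
fewest(3) = min(1+fewest(2)=1+2=3, 1+fewest(0)=1+0=1) = 1
fewest(4) = min(1+fewest(3)=1+1=2, 1+fewest(1)=1+1=2, 1+fewest(0)=1+0=1) = 1
fewest(5) = min(1+fewest(4)=1+1=2, 1+fewest(2)=1+2=3, 1+fewest(1)=1+1=2, 1+fewest(0)=1+0=1) = 1
fewest(6) = min(1+fewest(5)=1+1=2, 1+fewest(3)=1+1=2, 1+fewest(2)=1+2=3, 1+fewest(1)=1+1=2) = 2
fewest(7) = min(1+fewest(6)=1+2=3, 1+fewest(4)=1+1=2, 1+fewest(3)=1+1=2, 1+fewest(2)=1+2=3) = 2
fewest(8) = min(1+fewest(7)=1+2=3, 1+fewest(5)=1+1=2, 1+fewest(4)=1+1=2, 1+fewest(3)=1+1=2) = 2
fewest(9) = min(1+fewest(8)=1+2=3, 1+fewest(6)=1+2=3, 1+fewest(5)=1+1=2, 1+fewest(4)=1+1=2) = 2
fewest(10) = min(1+fewest(9)=1+2=3, 1+fewest(7)=1+2=3, 1+fewest(6)=1+2=3, 1+fewest(5)=1+1=2) = 2
fewest(11) = min(1+fewest(10)=1+2=3, 1+fewest(8)=1+2=3, 1+fewest(7)=1+2=3, 1+fewest(6)=1+2=3, 1+fewest(0)=1+0=1) = 1
fewest(12) = min(1+fewest(11)=1+1=2, 1+fewest(9)=1+2=3, 1+fewest(8)=1+2=3, 1+fewest(7)=1+2=3, 1+fewest(1)=1+1=2) = 2
fewest(13) = min(1+fewest(12)=1+2=3, 1+fewest(10)=1+2=3, 1+fewest(9)=1+2=3, 1+fewest(8)=1+2=3, 1+fewest(2)=1+2=3) = 3
fewest(14) = min(1+fewest(13)=1+3=4, 1+fewest(11)=1+1=2, 1+fewest(10)=1+2=3, 1+fewest(9)=1+2=3, 1+fewest(3)=1+1=2) = 2
fewest(15) = min(1+fewest(14)=1+2=3, 1+fewest(12)=1+2=3, 1+fewest(11)=1+1=2, 1+fewest(10)=1+2=3, 1+fewest(4)=1+1=2) = 2
fewest(16) = min(1+fewest(15)=1+2=3, 1+fewest(13)=1+3=4, 1+fewest(12)=1+2=3, 1+fewest(11)=1+1=2, 1+fewest(5)=1+1=2) = 2
fewest(17) = min(1+fewest(16)=1+2=3, 1+fewest(14)=1+2=3, 1+fewest(13)=1+3=4, 1+fewest(12)=1+2=3, 1+fewest(6)=1+2=3) = 3
fewest(18) = min(1+fewest(17)=1+3=4, 1+fewest(15)=1+2=3, 1+fewest(14)=1+2=3, 1+fewest(13)=1+3=4, 1+fewest(7)=1+2=3) = 3
fewest(19) = min(1+fewest(18)=1+3=4, 1+fewest(16)=1+2=3, 1+fewest(15)=1+2=3, 1+fewest(14)=1+2=3, 1+fewest(8)=1+2=3) = 3
fewest(20) = min(1+fewest(19)=1+3=4, 1+fewest(17)=1+3=4, 1+fewest(16)=1+2=3, 1+fewest(15)=1+2=3, 1+fewest(9)=1+2=3) = 3
fewest(21) = min(1+fewest(20)=1+3=4, 1+fewest(18)=1+3=4, 1+fewest(17)=1+3=4, 1+fewest(16)=1+2=3, 1+fewest(10)=1+2=3) = 3
fewest(22) = min(1+fewest(21)=1+3=4, 1+fewest(19)=1+3=4, 1+fewest(18)=1+3=4, 1+fewest(17)=1+3=4, 1+fewest(11)=1+1=2) = 2
fewest(23) = min(1+fewest(22)=1+2=3, 1+fewest(20)=1+3=4, 1+fewest(19)=1+3=4, 1+fewest(18)=1+3=4, 1+fewest(12)=1+2=3) = 3
fewest(24) = min(1+fewest(23)=1+3=4, 1+fewest(21)=1+3=4, 1+fewest(20)=1+3=4, 1+fewest(19)=1+3=4, 1+fewest(13)=1+3=4) = 4

4


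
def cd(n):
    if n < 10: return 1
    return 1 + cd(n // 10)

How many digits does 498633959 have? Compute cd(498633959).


cd(498633959) = 1 + cd(49863395)
cd(49863395) = 1 + cd(4986339)
cd(4986339) = 1 + cd(498633)
cd(498633) = 1 + cd(49863)
cd(49863) = 1 + cd(4986)
cd(4986) = 1 + cd(498)
cd(498) = 1 + cd(49)
cd(49) = 1 + cd(4)
cd(4) = 1  (base case: 4 < 10)
Unwinding: 1 + 1 + 1 + 1 + 1 + 1 + 1 + 1 + 1 = 9

9


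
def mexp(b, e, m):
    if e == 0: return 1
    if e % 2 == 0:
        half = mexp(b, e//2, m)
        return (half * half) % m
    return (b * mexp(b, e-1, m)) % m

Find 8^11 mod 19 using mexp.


mexp(8, 11, 19): e is odd, compute mexp(8, 10, 19)
  mexp(8, 10, 19): e is even, compute mexp(8, 5, 19)
    mexp(8, 5, 19): e is odd, compute mexp(8, 4, 19)
      mexp(8, 4, 19): e is even, compute mexp(8, 2, 19)
        mexp(8, 2, 19): e is even, compute mexp(8, 1, 19)
          mexp(8, 1, 19): e is odd, compute mexp(8, 0, 19)
          mexp(8, 0, 19) = 1
          (8 * 1) % 19 = 8
        half=8, (8*8) % 19 = 7
      half=7, (7*7) % 19 = 11
    (8 * 11) % 19 = 12
  half=12, (12*12) % 19 = 11
(8 * 11) % 19 = 12

12


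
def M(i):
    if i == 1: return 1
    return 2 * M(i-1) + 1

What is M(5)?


M(5) = 2 * M(4) + 1
M(4) = 2 * M(3) + 1
M(3) = 2 * M(2) + 1
M(2) = 2 * M(1) + 1
M(1) = 1  (base case)
M(2) = 2 * 1 + 1 = 3
M(3) = 2 * 3 + 1 = 7
M(4) = 2 * 7 + 1 = 15
M(5) = 2 * 15 + 1 = 31

31


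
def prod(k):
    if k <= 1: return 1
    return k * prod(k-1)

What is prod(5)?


prod(5)
= 5 * prod(4)
= 5 * 4 * prod(3)
= 5 * 4 * 3 * prod(2)
= 5 * 4 * 3 * 2 * prod(1)
= 5 * 4 * 3 * 2 * 1
= 120

120


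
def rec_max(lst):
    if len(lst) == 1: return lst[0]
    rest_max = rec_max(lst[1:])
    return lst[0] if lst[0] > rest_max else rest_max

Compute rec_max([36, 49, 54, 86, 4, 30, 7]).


rec_max([36, 49, 54, 86, 4, 30, 7]): compare 36 with rec_max([49, 54, 86, 4, 30, 7])
rec_max([49, 54, 86, 4, 30, 7]): compare 49 with rec_max([54, 86, 4, 30, 7])
rec_max([54, 86, 4, 30, 7]): compare 54 with rec_max([86, 4, 30, 7])
rec_max([86, 4, 30, 7]): compare 86 with rec_max([4, 30, 7])
rec_max([4, 30, 7]): compare 4 with rec_max([30, 7])
rec_max([30, 7]): compare 30 with rec_max([7])
rec_max([7]) = 7  (base case)
Compare 30 with 7 -> 30
Compare 4 with 30 -> 30
Compare 86 with 30 -> 86
Compare 54 with 86 -> 86
Compare 49 with 86 -> 86
Compare 36 with 86 -> 86

86


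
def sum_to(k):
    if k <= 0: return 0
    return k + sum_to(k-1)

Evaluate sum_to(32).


sum_to(32)
= 32 + 31 + 30 + 29 + 28 + 27 + 26 + 25 + 24 + 23 + 22 + 21 + 20 + 19 + 18 + 17 + 16 + 15 + 14 + 13 + 12 + 11 + 10 + 9 + 8 + 7 + 6 + 5 + 4 + 3 + 2 + 1 + sum_to(0)
= 32 + 31 + 30 + 29 + 28 + 27 + 26 + 25 + 24 + 23 + 22 + 21 + 20 + 19 + 18 + 17 + 16 + 15 + 14 + 13 + 12 + 11 + 10 + 9 + 8 + 7 + 6 + 5 + 4 + 3 + 2 + 1 + 0
= 528

528


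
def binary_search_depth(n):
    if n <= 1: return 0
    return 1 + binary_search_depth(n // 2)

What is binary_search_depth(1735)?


1735 / 2 = 867
867 / 2 = 433
433 / 2 = 216
216 / 2 = 108
108 / 2 = 54
54 / 2 = 27
27 / 2 = 13
13 / 2 = 6
6 / 2 = 3
3 / 2 = 1
Reached 1 after 10 halvings

10


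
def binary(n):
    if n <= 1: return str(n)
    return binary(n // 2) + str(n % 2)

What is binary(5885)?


binary(5885) = binary(2942) + '1'
binary(2942) = binary(1471) + '0'
binary(1471) = binary(735) + '1'
binary(735) = binary(367) + '1'
binary(367) = binary(183) + '1'
binary(183) = binary(91) + '1'
binary(91) = binary(45) + '1'
binary(45) = binary(22) + '1'
binary(22) = binary(11) + '0'
binary(11) = binary(5) + '1'
binary(5) = binary(2) + '1'
binary(2) = binary(1) + '0'
binary(1) = '1'  (base case)
Concatenating: '1' + '0' + '1' + '1' + '0' + '1' + '1' + '1' + '1' + '1' + '1' + '0' + '1' = '1011011111101'

1011011111101
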